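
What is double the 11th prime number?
The 11th prime number = 31
Compute 31 × 2 = 62
62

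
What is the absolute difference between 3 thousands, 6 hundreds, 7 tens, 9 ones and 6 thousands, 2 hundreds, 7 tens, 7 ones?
Convert 3 thousands, 6 hundreds, 7 tens, 9 ones (place-value notation) → 3×1000 + 6×100 + 7×10 + 9 = 3679 (decimal)
Convert 6 thousands, 2 hundreds, 7 tens, 7 ones (place-value notation) → 6×1000 + 2×100 + 7×10 + 7 = 6277 (decimal)
Compute |3679 - 6277| = 2598
2598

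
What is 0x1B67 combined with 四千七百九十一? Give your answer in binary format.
Convert 0x1B67 (hexadecimal) → 1×4096 + 11×256 + 6×16 + 7 = 7015 (decimal)
Convert 四千七百九十一 (Chinese numeral) → 4×1000 + 7×100 + 9×10 + 1 = 4791 (decimal)
Compute 7015 + 4791 = 11806
Convert 11806 (decimal) → 11806 = 8192 + 2048 + 1024 + 512 + 16 + 8 + 4 + 2 → 0b10111000011110 (binary)
0b10111000011110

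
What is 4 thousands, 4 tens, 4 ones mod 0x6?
Convert 4 thousands, 4 tens, 4 ones (place-value notation) → 4×1000 + 4×10 + 4 = 4044 (decimal)
Convert 0x6 (hexadecimal) → 6 (decimal)
Compute 4044 mod 6 = 0
0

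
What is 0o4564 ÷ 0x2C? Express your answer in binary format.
Convert 0o4564 (octal) → 4×512 + 5×64 + 6×8 + 4 = 2420 (decimal)
Convert 0x2C (hexadecimal) → 2×16 + 12 = 44 (decimal)
Compute 2420 ÷ 44 = 55
Convert 55 (decimal) → 55 = 32 + 16 + 4 + 2 + 1 → 0b110111 (binary)
0b110111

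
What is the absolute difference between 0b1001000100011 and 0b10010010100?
Convert 0b1001000100011 (binary) → 4096 + 512 + 32 + 2 + 1 = 4643 (decimal)
Convert 0b10010010100 (binary) → 1024 + 128 + 16 + 4 = 1172 (decimal)
Compute |4643 - 1172| = 3471
3471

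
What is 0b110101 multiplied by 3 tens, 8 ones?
Convert 0b110101 (binary) → 32 + 16 + 4 + 1 = 53 (decimal)
Convert 3 tens, 8 ones (place-value notation) → 3×10 + 8 = 38 (decimal)
Compute 53 × 38 = 2014
2014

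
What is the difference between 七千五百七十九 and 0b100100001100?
Convert 七千五百七十九 (Chinese numeral) → 7×1000 + 5×100 + 7×10 + 9 = 7579 (decimal)
Convert 0b100100001100 (binary) → 2048 + 256 + 8 + 4 = 2316 (decimal)
Difference: |7579 - 2316| = 5263
5263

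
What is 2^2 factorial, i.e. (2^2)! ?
Convert 2^2 (power) → 4 (decimal)
Compute 4! = 24
24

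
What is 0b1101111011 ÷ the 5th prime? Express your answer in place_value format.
Convert 0b1101111011 (binary) → 512 + 256 + 64 + 32 + 16 + 8 + 2 + 1 = 891 (decimal)
Convert the 5th prime (prime index) → 11 (decimal)
Compute 891 ÷ 11 = 81
Convert 81 (decimal) → 81 = 8×10 + 1 → 8 tens, 1 one (place-value notation)
8 tens, 1 one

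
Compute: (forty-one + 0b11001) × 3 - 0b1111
Convert forty-one (English words) → 41 (decimal)
Convert 0b11001 (binary) → 16 + 8 + 1 = 25 (decimal)
Convert 0b1111 (binary) → 8 + 4 + 2 + 1 = 15 (decimal)
Expression in decimal: (41 + 25) × 3 - 15
Parentheses first: 41 + 25 = 66
Multiply: 66 × 3 = 198
Subtract: 198 - 15 = 183
183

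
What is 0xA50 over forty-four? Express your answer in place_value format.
Convert 0xA50 (hexadecimal) → 10×256 + 5×16 = 2640 (decimal)
Convert forty-four (English words) → 44 (decimal)
Compute 2640 ÷ 44 = 60
Convert 60 (decimal) → 60 = 6×10 → 6 tens (place-value notation)
6 tens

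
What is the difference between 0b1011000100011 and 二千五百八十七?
Convert 0b1011000100011 (binary) → 4096 + 1024 + 512 + 32 + 2 + 1 = 5667 (decimal)
Convert 二千五百八十七 (Chinese numeral) → 2×1000 + 5×100 + 8×10 + 7 = 2587 (decimal)
Difference: |5667 - 2587| = 3080
3080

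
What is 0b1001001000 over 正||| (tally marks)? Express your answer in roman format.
Convert 0b1001001000 (binary) → 512 + 64 + 8 = 584 (decimal)
Convert 正||| (tally marks) → 5 + 3 = 8 (decimal)
Compute 584 ÷ 8 = 73
Convert 73 (decimal) → 73 = 50 + 10 + 10 + 1 + 1 + 1 → LXXIII (Roman numeral)
LXXIII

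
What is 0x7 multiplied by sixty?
Convert 0x7 (hexadecimal) → 7 (decimal)
Convert sixty (English words) → 60 (decimal)
Compute 7 × 60 = 420
420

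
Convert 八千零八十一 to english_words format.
Convert 八千零八十一 (Chinese numeral) → 8×1000 + 8×10 + 1 = 8081 (decimal)
Convert 8081 (decimal) → 8081 = 8×1000 + 81 → eight thousand eighty-one (English words)
eight thousand eighty-one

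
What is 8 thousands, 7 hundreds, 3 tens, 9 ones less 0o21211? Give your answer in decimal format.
Convert 8 thousands, 7 hundreds, 3 tens, 9 ones (place-value notation) → 8×1000 + 7×100 + 3×10 + 9 = 8739 (decimal)
Convert 0o21211 (octal) → 2×4096 + 1×512 + 2×64 + 1×8 + 1 = 8841 (decimal)
Compute 8739 - 8841 = -102
-102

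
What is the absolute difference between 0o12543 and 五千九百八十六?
Convert 0o12543 (octal) → 1×4096 + 2×512 + 5×64 + 4×8 + 3 = 5475 (decimal)
Convert 五千九百八十六 (Chinese numeral) → 5×1000 + 9×100 + 8×10 + 6 = 5986 (decimal)
Compute |5475 - 5986| = 511
511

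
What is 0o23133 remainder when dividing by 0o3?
Convert 0o23133 (octal) → 2×4096 + 3×512 + 1×64 + 3×8 + 3 = 9819 (decimal)
Convert 0o3 (octal) → 3 (decimal)
Compute 9819 mod 3 = 0
0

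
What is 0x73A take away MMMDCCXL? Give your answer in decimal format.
Convert 0x73A (hexadecimal) → 7×256 + 3×16 + 10 = 1850 (decimal)
Convert MMMDCCXL (Roman numeral) → 1000 + 1000 + 1000 + 500 + 100 + 100 + 40 = 3740 (decimal)
Compute 1850 - 3740 = -1890
-1890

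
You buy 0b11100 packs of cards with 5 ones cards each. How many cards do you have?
Convert 5 ones (place-value notation) → 5 (decimal)
Convert 0b11100 (binary) → 16 + 8 + 4 = 28 (decimal)
Compute 5 × 28 = 140
140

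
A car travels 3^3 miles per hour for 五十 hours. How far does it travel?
Convert 3^3 (power) → 27 (decimal)
Convert 五十 (Chinese numeral) → 5×10 = 50 (decimal)
Compute 27 × 50 = 1350
1350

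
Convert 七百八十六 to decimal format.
Convert 七百八十六 (Chinese numeral) → 7×100 + 8×10 + 6 = 786 (decimal)
786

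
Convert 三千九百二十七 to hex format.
Convert 三千九百二十七 (Chinese numeral) → 3×1000 + 9×100 + 2×10 + 7 = 3927 (decimal)
Convert 3927 (decimal) → 3927 = 15×256 + 5×16 + 7 → 0xF57 (hexadecimal)
0xF57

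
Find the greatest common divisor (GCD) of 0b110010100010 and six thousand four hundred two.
Convert 0b110010100010 (binary) → 2048 + 1024 + 128 + 32 + 2 = 3234 (decimal)
Convert six thousand four hundred two (English words) → 6×1000 + 4×100 + 2 = 6402 (decimal)
Compute gcd(3234, 6402) = 66
66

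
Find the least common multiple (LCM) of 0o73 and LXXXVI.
Convert 0o73 (octal) → 7×8 + 3 = 59 (decimal)
Convert LXXXVI (Roman numeral) → 50 + 10 + 10 + 10 + 5 + 1 = 86 (decimal)
Compute lcm(59, 86) = 5074
5074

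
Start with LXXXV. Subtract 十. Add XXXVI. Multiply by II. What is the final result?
Convert LXXXV (Roman numeral) → 50 + 10 + 10 + 10 + 5 = 85 (decimal)
Start: 85
Convert 十 (Chinese numeral) → 1×10 = 10 (decimal)
85 - 10 = 75
Convert XXXVI (Roman numeral) → 10 + 10 + 10 + 5 + 1 = 36 (decimal)
75 + 36 = 111
Convert II (Roman numeral) → 1 + 1 = 2 (decimal)
111 × 2 = 222
222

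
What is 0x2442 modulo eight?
Convert 0x2442 (hexadecimal) → 2×4096 + 4×256 + 4×16 + 2 = 9282 (decimal)
Convert eight (English words) → 8 (decimal)
Compute 9282 mod 8 = 2
2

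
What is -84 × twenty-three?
Convert twenty-three (English words) → 23 (decimal)
Compute -84 × 23 = -1932
-1932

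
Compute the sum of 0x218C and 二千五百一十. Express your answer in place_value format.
Convert 0x218C (hexadecimal) → 2×4096 + 1×256 + 8×16 + 12 = 8588 (decimal)
Convert 二千五百一十 (Chinese numeral) → 2×1000 + 5×100 + 1×10 = 2510 (decimal)
Compute 8588 + 2510 = 11098
Convert 11098 (decimal) → 11098 = 11×1000 + 9×10 + 8 → 11 thousands, 9 tens, 8 ones (place-value notation)
11 thousands, 9 tens, 8 ones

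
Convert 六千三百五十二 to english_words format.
Convert 六千三百五十二 (Chinese numeral) → 6×1000 + 3×100 + 5×10 + 2 = 6352 (decimal)
Convert 6352 (decimal) → 6352 = 6×1000 + 3×100 + 52 → six thousand three hundred fifty-two (English words)
six thousand three hundred fifty-two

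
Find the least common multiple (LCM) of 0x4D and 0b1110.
Convert 0x4D (hexadecimal) → 4×16 + 13 = 77 (decimal)
Convert 0b1110 (binary) → 8 + 4 + 2 = 14 (decimal)
Compute lcm(77, 14) = 154
154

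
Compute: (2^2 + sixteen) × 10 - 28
Convert 2^2 (power) → 4 (decimal)
Convert sixteen (English words) → 16 (decimal)
Expression in decimal: (4 + 16) × 10 - 28
Parentheses first: 4 + 16 = 20
Multiply: 20 × 10 = 200
Subtract: 200 - 28 = 172
172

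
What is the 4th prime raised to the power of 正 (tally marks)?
Convert the 4th prime (prime index) → 7 (decimal)
Convert 正 (tally marks) → 5 (decimal)
Compute 7 ^ 5 = 16807
16807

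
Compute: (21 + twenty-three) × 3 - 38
Convert twenty-three (English words) → 23 (decimal)
Expression in decimal: (21 + 23) × 3 - 38
Parentheses first: 21 + 23 = 44
Multiply: 44 × 3 = 132
Subtract: 132 - 38 = 94
94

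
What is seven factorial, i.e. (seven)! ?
Convert seven (English words) → 7 (decimal)
Compute 7! = 5040
5040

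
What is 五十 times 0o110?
Convert 五十 (Chinese numeral) → 5×10 = 50 (decimal)
Convert 0o110 (octal) → 1×64 + 1×8 = 72 (decimal)
Compute 50 × 72 = 3600
3600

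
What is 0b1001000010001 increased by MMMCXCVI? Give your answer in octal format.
Convert 0b1001000010001 (binary) → 4096 + 512 + 16 + 1 = 4625 (decimal)
Convert MMMCXCVI (Roman numeral) → 1000 + 1000 + 1000 + 100 + 90 + 5 + 1 = 3196 (decimal)
Compute 4625 + 3196 = 7821
Convert 7821 (decimal) → 7821 = 1×4096 + 7×512 + 2×64 + 1×8 + 5 → 0o17215 (octal)
0o17215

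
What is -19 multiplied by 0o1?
Convert 0o1 (octal) → 1 (decimal)
Compute -19 × 1 = -19
-19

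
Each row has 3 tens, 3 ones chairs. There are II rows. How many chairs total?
Convert 3 tens, 3 ones (place-value notation) → 3×10 + 3 = 33 (decimal)
Convert II (Roman numeral) → 1 + 1 = 2 (decimal)
Compute 33 × 2 = 66
66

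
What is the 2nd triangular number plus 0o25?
The 2nd triangular number = 2×3/2 = 3
Convert 0o25 (octal) → 2×8 + 5 = 21 (decimal)
Compute 3 + 21 = 24
24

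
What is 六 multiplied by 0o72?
Convert 六 (Chinese numeral) → 6 (decimal)
Convert 0o72 (octal) → 7×8 + 2 = 58 (decimal)
Compute 6 × 58 = 348
348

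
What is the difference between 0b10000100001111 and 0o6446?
Convert 0b10000100001111 (binary) → 8192 + 256 + 8 + 4 + 2 + 1 = 8463 (decimal)
Convert 0o6446 (octal) → 6×512 + 4×64 + 4×8 + 6 = 3366 (decimal)
Difference: |8463 - 3366| = 5097
5097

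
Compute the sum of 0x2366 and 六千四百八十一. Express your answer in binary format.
Convert 0x2366 (hexadecimal) → 2×4096 + 3×256 + 6×16 + 6 = 9062 (decimal)
Convert 六千四百八十一 (Chinese numeral) → 6×1000 + 4×100 + 8×10 + 1 = 6481 (decimal)
Compute 9062 + 6481 = 15543
Convert 15543 (decimal) → 15543 = 8192 + 4096 + 2048 + 1024 + 128 + 32 + 16 + 4 + 2 + 1 → 0b11110010110111 (binary)
0b11110010110111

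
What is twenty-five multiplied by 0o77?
Convert twenty-five (English words) → 25 (decimal)
Convert 0o77 (octal) → 7×8 + 7 = 63 (decimal)
Compute 25 × 63 = 1575
1575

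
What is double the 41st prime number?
The 41st prime number = 179
Compute 179 × 2 = 358
358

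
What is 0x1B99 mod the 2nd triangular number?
Convert 0x1B99 (hexadecimal) → 1×4096 + 11×256 + 9×16 + 9 = 7065 (decimal)
Convert the 2nd triangular number (triangular index) → 2×3/2 = 3 (decimal)
Compute 7065 mod 3 = 0
0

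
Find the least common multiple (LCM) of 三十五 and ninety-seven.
Convert 三十五 (Chinese numeral) → 3×10 + 5 = 35 (decimal)
Convert ninety-seven (English words) → 97 (decimal)
Compute lcm(35, 97) = 3395
3395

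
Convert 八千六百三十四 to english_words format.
Convert 八千六百三十四 (Chinese numeral) → 8×1000 + 6×100 + 3×10 + 4 = 8634 (decimal)
Convert 8634 (decimal) → 8634 = 8×1000 + 6×100 + 34 → eight thousand six hundred thirty-four (English words)
eight thousand six hundred thirty-four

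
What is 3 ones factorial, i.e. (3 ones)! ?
Convert 3 ones (place-value notation) → 3 (decimal)
Compute 3! = 6
6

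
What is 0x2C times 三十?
Convert 0x2C (hexadecimal) → 2×16 + 12 = 44 (decimal)
Convert 三十 (Chinese numeral) → 3×10 = 30 (decimal)
Compute 44 × 30 = 1320
1320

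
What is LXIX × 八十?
Convert LXIX (Roman numeral) → 50 + 10 + 9 = 69 (decimal)
Convert 八十 (Chinese numeral) → 8×10 = 80 (decimal)
Compute 69 × 80 = 5520
5520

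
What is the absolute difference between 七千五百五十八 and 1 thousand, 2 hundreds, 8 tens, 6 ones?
Convert 七千五百五十八 (Chinese numeral) → 7×1000 + 5×100 + 5×10 + 8 = 7558 (decimal)
Convert 1 thousand, 2 hundreds, 8 tens, 6 ones (place-value notation) → 1×1000 + 2×100 + 8×10 + 6 = 1286 (decimal)
Compute |7558 - 1286| = 6272
6272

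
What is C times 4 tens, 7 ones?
Convert C (Roman numeral) → 100 (decimal)
Convert 4 tens, 7 ones (place-value notation) → 4×10 + 7 = 47 (decimal)
Compute 100 × 47 = 4700
4700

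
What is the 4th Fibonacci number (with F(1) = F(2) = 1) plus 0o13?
The 4th Fibonacci number (with F(1) = F(2) = 1): 1, 1, 2, 3 → 3
Convert 0o13 (octal) → 1×8 + 3 = 11 (decimal)
Compute 3 + 11 = 14
14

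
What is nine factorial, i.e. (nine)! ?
Convert nine (English words) → 9 (decimal)
Compute 9! = 362880
362880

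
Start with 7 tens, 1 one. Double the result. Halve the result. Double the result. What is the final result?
Convert 7 tens, 1 one (place-value notation) → 7×10 + 1 = 71 (decimal)
Start: 71
71 × 2 = 142
142 ÷ 2 = 71
71 × 2 = 142
142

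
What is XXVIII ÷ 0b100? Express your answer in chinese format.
Convert XXVIII (Roman numeral) → 10 + 10 + 5 + 1 + 1 + 1 = 28 (decimal)
Convert 0b100 (binary) → 4 (decimal)
Compute 28 ÷ 4 = 7
Convert 7 (decimal) → 七 (Chinese numeral)
七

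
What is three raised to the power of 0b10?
Convert three (English words) → 3 (decimal)
Convert 0b10 (binary) → 2 (decimal)
Compute 3 ^ 2 = 9
9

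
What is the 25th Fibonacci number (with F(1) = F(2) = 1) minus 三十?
The 25th Fibonacci number (with F(1) = F(2) = 1) = 75025
Convert 三十 (Chinese numeral) → 3×10 = 30 (decimal)
Compute 75025 - 30 = 74995
74995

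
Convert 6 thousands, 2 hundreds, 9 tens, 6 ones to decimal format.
Convert 6 thousands, 2 hundreds, 9 tens, 6 ones (place-value notation) → 6×1000 + 2×100 + 9×10 + 6 = 6296 (decimal)
6296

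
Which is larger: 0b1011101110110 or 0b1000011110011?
Convert 0b1011101110110 (binary) → 4096 + 1024 + 512 + 256 + 64 + 32 + 16 + 4 + 2 = 6006 (decimal)
Convert 0b1000011110011 (binary) → 4096 + 128 + 64 + 32 + 16 + 2 + 1 = 4339 (decimal)
Compare 6006 vs 4339: larger = 6006
6006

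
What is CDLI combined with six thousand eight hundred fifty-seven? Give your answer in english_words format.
Convert CDLI (Roman numeral) → 400 + 50 + 1 = 451 (decimal)
Convert six thousand eight hundred fifty-seven (English words) → 6×1000 + 8×100 + 57 = 6857 (decimal)
Compute 451 + 6857 = 7308
Convert 7308 (decimal) → 7308 = 7×1000 + 3×100 + 8 → seven thousand three hundred eight (English words)
seven thousand three hundred eight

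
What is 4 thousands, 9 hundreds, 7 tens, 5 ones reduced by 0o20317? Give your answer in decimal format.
Convert 4 thousands, 9 hundreds, 7 tens, 5 ones (place-value notation) → 4×1000 + 9×100 + 7×10 + 5 = 4975 (decimal)
Convert 0o20317 (octal) → 2×4096 + 3×64 + 1×8 + 7 = 8399 (decimal)
Compute 4975 - 8399 = -3424
-3424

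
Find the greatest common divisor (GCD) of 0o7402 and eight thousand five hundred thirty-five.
Convert 0o7402 (octal) → 7×512 + 4×64 + 2 = 3842 (decimal)
Convert eight thousand five hundred thirty-five (English words) → 8×1000 + 5×100 + 35 = 8535 (decimal)
Compute gcd(3842, 8535) = 1
1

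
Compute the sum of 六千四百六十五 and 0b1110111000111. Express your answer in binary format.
Convert 六千四百六十五 (Chinese numeral) → 6×1000 + 4×100 + 6×10 + 5 = 6465 (decimal)
Convert 0b1110111000111 (binary) → 4096 + 2048 + 1024 + 256 + 128 + 64 + 4 + 2 + 1 = 7623 (decimal)
Compute 6465 + 7623 = 14088
Convert 14088 (decimal) → 14088 = 8192 + 4096 + 1024 + 512 + 256 + 8 → 0b11011100001000 (binary)
0b11011100001000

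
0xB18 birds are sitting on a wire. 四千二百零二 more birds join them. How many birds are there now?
Convert 0xB18 (hexadecimal) → 11×256 + 1×16 + 8 = 2840 (decimal)
Convert 四千二百零二 (Chinese numeral) → 4×1000 + 2×100 + 2 = 4202 (decimal)
Compute 2840 + 4202 = 7042
7042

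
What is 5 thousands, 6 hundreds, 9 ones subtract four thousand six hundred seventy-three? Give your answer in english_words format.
Convert 5 thousands, 6 hundreds, 9 ones (place-value notation) → 5×1000 + 6×100 + 9 = 5609 (decimal)
Convert four thousand six hundred seventy-three (English words) → 4×1000 + 6×100 + 73 = 4673 (decimal)
Compute 5609 - 4673 = 936
Convert 936 (decimal) → 936 = 9×100 + 36 → nine hundred thirty-six (English words)
nine hundred thirty-six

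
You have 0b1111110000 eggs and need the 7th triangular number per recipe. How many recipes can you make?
Convert 0b1111110000 (binary) → 512 + 256 + 128 + 64 + 32 + 16 = 1008 (decimal)
Convert the 7th triangular number (triangular index) → 7×8/2 = 28 (decimal)
Compute 1008 ÷ 28 = 36
36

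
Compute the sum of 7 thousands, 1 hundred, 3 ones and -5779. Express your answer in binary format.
Convert 7 thousands, 1 hundred, 3 ones (place-value notation) → 7×1000 + 1×100 + 3 = 7103 (decimal)
Compute 7103 + -5779 = 1324
Convert 1324 (decimal) → 1324 = 1024 + 256 + 32 + 8 + 4 → 0b10100101100 (binary)
0b10100101100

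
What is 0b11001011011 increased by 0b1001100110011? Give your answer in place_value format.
Convert 0b11001011011 (binary) → 1024 + 512 + 64 + 16 + 8 + 2 + 1 = 1627 (decimal)
Convert 0b1001100110011 (binary) → 4096 + 512 + 256 + 32 + 16 + 2 + 1 = 4915 (decimal)
Compute 1627 + 4915 = 6542
Convert 6542 (decimal) → 6542 = 6×1000 + 5×100 + 4×10 + 2 → 6 thousands, 5 hundreds, 4 tens, 2 ones (place-value notation)
6 thousands, 5 hundreds, 4 tens, 2 ones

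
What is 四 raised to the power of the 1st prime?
Convert 四 (Chinese numeral) → 4 (decimal)
Convert the 1st prime (prime index) → 2 (decimal)
Compute 4 ^ 2 = 16
16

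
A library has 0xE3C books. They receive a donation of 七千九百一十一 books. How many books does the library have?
Convert 0xE3C (hexadecimal) → 14×256 + 3×16 + 12 = 3644 (decimal)
Convert 七千九百一十一 (Chinese numeral) → 7×1000 + 9×100 + 1×10 + 1 = 7911 (decimal)
Compute 3644 + 7911 = 11555
11555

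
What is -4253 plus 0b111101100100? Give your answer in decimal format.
Convert 0b111101100100 (binary) → 2048 + 1024 + 512 + 256 + 64 + 32 + 4 = 3940 (decimal)
Compute -4253 + 3940 = -313
-313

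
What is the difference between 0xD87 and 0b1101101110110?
Convert 0xD87 (hexadecimal) → 13×256 + 8×16 + 7 = 3463 (decimal)
Convert 0b1101101110110 (binary) → 4096 + 2048 + 512 + 256 + 64 + 32 + 16 + 4 + 2 = 7030 (decimal)
Difference: |3463 - 7030| = 3567
3567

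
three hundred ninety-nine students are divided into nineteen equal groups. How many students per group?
Convert three hundred ninety-nine (English words) → 3×100 + 99 = 399 (decimal)
Convert nineteen (English words) → 19 (decimal)
Compute 399 ÷ 19 = 21
21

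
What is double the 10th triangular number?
The 10th triangular number = 10×11/2 = 55
Compute 55 × 2 = 110
110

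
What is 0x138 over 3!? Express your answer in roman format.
Convert 0x138 (hexadecimal) → 1×256 + 3×16 + 8 = 312 (decimal)
Convert 3! (factorial) → 6 (decimal)
Compute 312 ÷ 6 = 52
Convert 52 (decimal) → 52 = 50 + 1 + 1 → LII (Roman numeral)
LII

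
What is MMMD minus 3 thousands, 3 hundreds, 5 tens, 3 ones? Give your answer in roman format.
Convert MMMD (Roman numeral) → 1000 + 1000 + 1000 + 500 = 3500 (decimal)
Convert 3 thousands, 3 hundreds, 5 tens, 3 ones (place-value notation) → 3×1000 + 3×100 + 5×10 + 3 = 3353 (decimal)
Compute 3500 - 3353 = 147
Convert 147 (decimal) → 147 = 100 + 40 + 5 + 1 + 1 → CXLVII (Roman numeral)
CXLVII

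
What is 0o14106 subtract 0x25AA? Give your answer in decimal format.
Convert 0o14106 (octal) → 1×4096 + 4×512 + 1×64 + 6 = 6214 (decimal)
Convert 0x25AA (hexadecimal) → 2×4096 + 5×256 + 10×16 + 10 = 9642 (decimal)
Compute 6214 - 9642 = -3428
-3428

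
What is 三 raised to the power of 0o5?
Convert 三 (Chinese numeral) → 3 (decimal)
Convert 0o5 (octal) → 5 (decimal)
Compute 3 ^ 5 = 243
243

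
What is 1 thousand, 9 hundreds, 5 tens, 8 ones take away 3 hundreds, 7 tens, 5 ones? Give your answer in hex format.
Convert 1 thousand, 9 hundreds, 5 tens, 8 ones (place-value notation) → 1×1000 + 9×100 + 5×10 + 8 = 1958 (decimal)
Convert 3 hundreds, 7 tens, 5 ones (place-value notation) → 3×100 + 7×10 + 5 = 375 (decimal)
Compute 1958 - 375 = 1583
Convert 1583 (decimal) → 1583 = 6×256 + 2×16 + 15 → 0x62F (hexadecimal)
0x62F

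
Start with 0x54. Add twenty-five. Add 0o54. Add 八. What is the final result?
Convert 0x54 (hexadecimal) → 5×16 + 4 = 84 (decimal)
Start: 84
Convert twenty-five (English words) → 25 (decimal)
84 + 25 = 109
Convert 0o54 (octal) → 5×8 + 4 = 44 (decimal)
109 + 44 = 153
Convert 八 (Chinese numeral) → 8 (decimal)
153 + 8 = 161
161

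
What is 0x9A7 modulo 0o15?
Convert 0x9A7 (hexadecimal) → 9×256 + 10×16 + 7 = 2471 (decimal)
Convert 0o15 (octal) → 1×8 + 5 = 13 (decimal)
Compute 2471 mod 13 = 1
1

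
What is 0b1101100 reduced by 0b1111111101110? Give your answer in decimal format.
Convert 0b1101100 (binary) → 64 + 32 + 8 + 4 = 108 (decimal)
Convert 0b1111111101110 (binary) → 4096 + 2048 + 1024 + 512 + 256 + 128 + 64 + 32 + 8 + 4 + 2 = 8174 (decimal)
Compute 108 - 8174 = -8066
-8066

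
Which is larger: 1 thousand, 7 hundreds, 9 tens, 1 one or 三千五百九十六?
Convert 1 thousand, 7 hundreds, 9 tens, 1 one (place-value notation) → 1×1000 + 7×100 + 9×10 + 1 = 1791 (decimal)
Convert 三千五百九十六 (Chinese numeral) → 3×1000 + 5×100 + 9×10 + 6 = 3596 (decimal)
Compare 1791 vs 3596: larger = 3596
3596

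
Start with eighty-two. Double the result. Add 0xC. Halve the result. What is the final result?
Convert eighty-two (English words) → 82 (decimal)
Start: 82
82 × 2 = 164
Convert 0xC (hexadecimal) → 12 (decimal)
164 + 12 = 176
176 ÷ 2 = 88
88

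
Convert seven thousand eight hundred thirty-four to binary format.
Convert seven thousand eight hundred thirty-four (English words) → 7×1000 + 8×100 + 34 = 7834 (decimal)
Convert 7834 (decimal) → 7834 = 4096 + 2048 + 1024 + 512 + 128 + 16 + 8 + 2 → 0b1111010011010 (binary)
0b1111010011010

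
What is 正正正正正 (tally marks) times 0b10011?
Convert 正正正正正 (tally marks) → 5 + 5 + 5 + 5 + 5 = 25 (decimal)
Convert 0b10011 (binary) → 16 + 2 + 1 = 19 (decimal)
Compute 25 × 19 = 475
475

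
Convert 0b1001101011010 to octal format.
Convert 0b1001101011010 (binary) → 4096 + 512 + 256 + 64 + 16 + 8 + 2 = 4954 (decimal)
Convert 4954 (decimal) → 4954 = 1×4096 + 1×512 + 5×64 + 3×8 + 2 → 0o11532 (octal)
0o11532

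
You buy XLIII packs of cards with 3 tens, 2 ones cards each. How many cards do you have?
Convert 3 tens, 2 ones (place-value notation) → 3×10 + 2 = 32 (decimal)
Convert XLIII (Roman numeral) → 40 + 1 + 1 + 1 = 43 (decimal)
Compute 32 × 43 = 1376
1376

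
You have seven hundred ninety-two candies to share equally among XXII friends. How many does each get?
Convert seven hundred ninety-two (English words) → 7×100 + 92 = 792 (decimal)
Convert XXII (Roman numeral) → 10 + 10 + 1 + 1 = 22 (decimal)
Compute 792 ÷ 22 = 36
36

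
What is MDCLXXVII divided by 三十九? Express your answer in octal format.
Convert MDCLXXVII (Roman numeral) → 1000 + 500 + 100 + 50 + 10 + 10 + 5 + 1 + 1 = 1677 (decimal)
Convert 三十九 (Chinese numeral) → 3×10 + 9 = 39 (decimal)
Compute 1677 ÷ 39 = 43
Convert 43 (decimal) → 43 = 5×8 + 3 → 0o53 (octal)
0o53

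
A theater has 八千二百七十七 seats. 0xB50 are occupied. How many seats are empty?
Convert 八千二百七十七 (Chinese numeral) → 8×1000 + 2×100 + 7×10 + 7 = 8277 (decimal)
Convert 0xB50 (hexadecimal) → 11×256 + 5×16 = 2896 (decimal)
Compute 8277 - 2896 = 5381
5381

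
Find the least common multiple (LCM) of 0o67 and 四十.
Convert 0o67 (octal) → 6×8 + 7 = 55 (decimal)
Convert 四十 (Chinese numeral) → 4×10 = 40 (decimal)
Compute lcm(55, 40) = 440
440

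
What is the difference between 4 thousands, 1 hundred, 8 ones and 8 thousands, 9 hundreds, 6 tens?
Convert 4 thousands, 1 hundred, 8 ones (place-value notation) → 4×1000 + 1×100 + 8 = 4108 (decimal)
Convert 8 thousands, 9 hundreds, 6 tens (place-value notation) → 8×1000 + 9×100 + 6×10 = 8960 (decimal)
Difference: |4108 - 8960| = 4852
4852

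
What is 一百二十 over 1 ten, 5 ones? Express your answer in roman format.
Convert 一百二十 (Chinese numeral) → 1×100 + 2×10 = 120 (decimal)
Convert 1 ten, 5 ones (place-value notation) → 1×10 + 5 = 15 (decimal)
Compute 120 ÷ 15 = 8
Convert 8 (decimal) → 8 = 5 + 1 + 1 + 1 → VIII (Roman numeral)
VIII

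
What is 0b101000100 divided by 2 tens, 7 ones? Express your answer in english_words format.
Convert 0b101000100 (binary) → 256 + 64 + 4 = 324 (decimal)
Convert 2 tens, 7 ones (place-value notation) → 2×10 + 7 = 27 (decimal)
Compute 324 ÷ 27 = 12
Convert 12 (decimal) → twelve (English words)
twelve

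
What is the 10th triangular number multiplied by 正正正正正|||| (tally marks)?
Convert the 10th triangular number (triangular index) → 10×11/2 = 55 (decimal)
Convert 正正正正正|||| (tally marks) → 5 + 5 + 5 + 5 + 5 + 4 = 29 (decimal)
Compute 55 × 29 = 1595
1595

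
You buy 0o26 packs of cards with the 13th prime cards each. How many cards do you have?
Convert the 13th prime (prime index) → 41 (decimal)
Convert 0o26 (octal) → 2×8 + 6 = 22 (decimal)
Compute 41 × 22 = 902
902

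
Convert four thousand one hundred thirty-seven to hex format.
Convert four thousand one hundred thirty-seven (English words) → 4×1000 + 1×100 + 37 = 4137 (decimal)
Convert 4137 (decimal) → 4137 = 1×4096 + 2×16 + 9 → 0x1029 (hexadecimal)
0x1029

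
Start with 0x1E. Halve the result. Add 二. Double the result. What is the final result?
Convert 0x1E (hexadecimal) → 1×16 + 14 = 30 (decimal)
Start: 30
30 ÷ 2 = 15
Convert 二 (Chinese numeral) → 2 (decimal)
15 + 2 = 17
17 × 2 = 34
34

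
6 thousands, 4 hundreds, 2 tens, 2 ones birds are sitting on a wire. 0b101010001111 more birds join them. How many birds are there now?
Convert 6 thousands, 4 hundreds, 2 tens, 2 ones (place-value notation) → 6×1000 + 4×100 + 2×10 + 2 = 6422 (decimal)
Convert 0b101010001111 (binary) → 2048 + 512 + 128 + 8 + 4 + 2 + 1 = 2703 (decimal)
Compute 6422 + 2703 = 9125
9125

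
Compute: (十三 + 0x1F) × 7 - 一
Convert 十三 (Chinese numeral) → 1×10 + 3 = 13 (decimal)
Convert 0x1F (hexadecimal) → 1×16 + 15 = 31 (decimal)
Convert 一 (Chinese numeral) → 1 (decimal)
Expression in decimal: (13 + 31) × 7 - 1
Parentheses first: 13 + 31 = 44
Multiply: 44 × 7 = 308
Subtract: 308 - 1 = 307
307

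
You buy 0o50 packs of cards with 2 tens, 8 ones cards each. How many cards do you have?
Convert 2 tens, 8 ones (place-value notation) → 2×10 + 8 = 28 (decimal)
Convert 0o50 (octal) → 5×8 = 40 (decimal)
Compute 28 × 40 = 1120
1120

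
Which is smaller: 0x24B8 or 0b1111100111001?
Convert 0x24B8 (hexadecimal) → 2×4096 + 4×256 + 11×16 + 8 = 9400 (decimal)
Convert 0b1111100111001 (binary) → 4096 + 2048 + 1024 + 512 + 256 + 32 + 16 + 8 + 1 = 7993 (decimal)
Compare 9400 vs 7993: smaller = 7993
7993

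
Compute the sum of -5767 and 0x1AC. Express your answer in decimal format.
Convert 0x1AC (hexadecimal) → 1×256 + 10×16 + 12 = 428 (decimal)
Compute -5767 + 428 = -5339
-5339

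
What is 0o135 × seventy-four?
Convert 0o135 (octal) → 1×64 + 3×8 + 5 = 93 (decimal)
Convert seventy-four (English words) → 74 (decimal)
Compute 93 × 74 = 6882
6882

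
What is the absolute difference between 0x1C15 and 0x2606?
Convert 0x1C15 (hexadecimal) → 1×4096 + 12×256 + 1×16 + 5 = 7189 (decimal)
Convert 0x2606 (hexadecimal) → 2×4096 + 6×256 + 6 = 9734 (decimal)
Compute |7189 - 9734| = 2545
2545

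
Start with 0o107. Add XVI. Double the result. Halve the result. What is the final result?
Convert 0o107 (octal) → 1×64 + 7 = 71 (decimal)
Start: 71
Convert XVI (Roman numeral) → 10 + 5 + 1 = 16 (decimal)
71 + 16 = 87
87 × 2 = 174
174 ÷ 2 = 87
87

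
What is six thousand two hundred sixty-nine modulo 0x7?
Convert six thousand two hundred sixty-nine (English words) → 6×1000 + 2×100 + 69 = 6269 (decimal)
Convert 0x7 (hexadecimal) → 7 (decimal)
Compute 6269 mod 7 = 4
4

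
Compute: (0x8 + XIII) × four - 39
Convert 0x8 (hexadecimal) → 8 (decimal)
Convert XIII (Roman numeral) → 10 + 1 + 1 + 1 = 13 (decimal)
Convert four (English words) → 4 (decimal)
Expression in decimal: (8 + 13) × 4 - 39
Parentheses first: 8 + 13 = 21
Multiply: 21 × 4 = 84
Subtract: 84 - 39 = 45
45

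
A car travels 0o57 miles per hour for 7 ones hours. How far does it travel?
Convert 0o57 (octal) → 5×8 + 7 = 47 (decimal)
Convert 7 ones (place-value notation) → 7 (decimal)
Compute 47 × 7 = 329
329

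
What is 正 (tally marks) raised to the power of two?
Convert 正 (tally marks) → 5 (decimal)
Convert two (English words) → 2 (decimal)
Compute 5 ^ 2 = 25
25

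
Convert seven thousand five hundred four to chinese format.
Convert seven thousand five hundred four (English words) → 7×1000 + 5×100 + 4 = 7504 (decimal)
Convert 7504 (decimal) → 7504 = 7×1000 + 5×100 + 4 → 七千五百零四 (Chinese numeral)
七千五百零四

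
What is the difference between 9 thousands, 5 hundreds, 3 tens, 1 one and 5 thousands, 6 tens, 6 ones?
Convert 9 thousands, 5 hundreds, 3 tens, 1 one (place-value notation) → 9×1000 + 5×100 + 3×10 + 1 = 9531 (decimal)
Convert 5 thousands, 6 tens, 6 ones (place-value notation) → 5×1000 + 6×10 + 6 = 5066 (decimal)
Difference: |9531 - 5066| = 4465
4465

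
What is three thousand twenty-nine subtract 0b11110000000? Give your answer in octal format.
Convert three thousand twenty-nine (English words) → 3×1000 + 29 = 3029 (decimal)
Convert 0b11110000000 (binary) → 1024 + 512 + 256 + 128 = 1920 (decimal)
Compute 3029 - 1920 = 1109
Convert 1109 (decimal) → 1109 = 2×512 + 1×64 + 2×8 + 5 → 0o2125 (octal)
0o2125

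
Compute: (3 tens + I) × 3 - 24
Convert 3 tens (place-value notation) → 3×10 = 30 (decimal)
Convert I (Roman numeral) → 1 (decimal)
Expression in decimal: (30 + 1) × 3 - 24
Parentheses first: 30 + 1 = 31
Multiply: 31 × 3 = 93
Subtract: 93 - 24 = 69
69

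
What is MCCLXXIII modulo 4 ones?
Convert MCCLXXIII (Roman numeral) → 1000 + 100 + 100 + 50 + 10 + 10 + 1 + 1 + 1 = 1273 (decimal)
Convert 4 ones (place-value notation) → 4 (decimal)
Compute 1273 mod 4 = 1
1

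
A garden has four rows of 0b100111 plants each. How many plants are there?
Convert 0b100111 (binary) → 32 + 4 + 2 + 1 = 39 (decimal)
Convert four (English words) → 4 (decimal)
Compute 39 × 4 = 156
156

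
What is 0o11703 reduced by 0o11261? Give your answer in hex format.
Convert 0o11703 (octal) → 1×4096 + 1×512 + 7×64 + 3 = 5059 (decimal)
Convert 0o11261 (octal) → 1×4096 + 1×512 + 2×64 + 6×8 + 1 = 4785 (decimal)
Compute 5059 - 4785 = 274
Convert 274 (decimal) → 274 = 1×256 + 1×16 + 2 → 0x112 (hexadecimal)
0x112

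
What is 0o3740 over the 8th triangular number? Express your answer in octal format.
Convert 0o3740 (octal) → 3×512 + 7×64 + 4×8 = 2016 (decimal)
Convert the 8th triangular number (triangular index) → 8×9/2 = 36 (decimal)
Compute 2016 ÷ 36 = 56
Convert 56 (decimal) → 56 = 7×8 → 0o70 (octal)
0o70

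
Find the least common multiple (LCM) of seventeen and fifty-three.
Convert seventeen (English words) → 17 (decimal)
Convert fifty-three (English words) → 53 (decimal)
Compute lcm(17, 53) = 901
901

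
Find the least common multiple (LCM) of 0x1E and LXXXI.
Convert 0x1E (hexadecimal) → 1×16 + 14 = 30 (decimal)
Convert LXXXI (Roman numeral) → 50 + 10 + 10 + 10 + 1 = 81 (decimal)
Compute lcm(30, 81) = 810
810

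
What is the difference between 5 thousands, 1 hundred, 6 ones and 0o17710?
Convert 5 thousands, 1 hundred, 6 ones (place-value notation) → 5×1000 + 1×100 + 6 = 5106 (decimal)
Convert 0o17710 (octal) → 1×4096 + 7×512 + 7×64 + 1×8 = 8136 (decimal)
Difference: |5106 - 8136| = 3030
3030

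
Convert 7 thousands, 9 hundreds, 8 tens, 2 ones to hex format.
Convert 7 thousands, 9 hundreds, 8 tens, 2 ones (place-value notation) → 7×1000 + 9×100 + 8×10 + 2 = 7982 (decimal)
Convert 7982 (decimal) → 7982 = 1×4096 + 15×256 + 2×16 + 14 → 0x1F2E (hexadecimal)
0x1F2E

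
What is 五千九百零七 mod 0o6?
Convert 五千九百零七 (Chinese numeral) → 5×1000 + 9×100 + 7 = 5907 (decimal)
Convert 0o6 (octal) → 6 (decimal)
Compute 5907 mod 6 = 3
3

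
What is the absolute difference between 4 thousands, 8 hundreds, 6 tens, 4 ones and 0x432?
Convert 4 thousands, 8 hundreds, 6 tens, 4 ones (place-value notation) → 4×1000 + 8×100 + 6×10 + 4 = 4864 (decimal)
Convert 0x432 (hexadecimal) → 4×256 + 3×16 + 2 = 1074 (decimal)
Compute |4864 - 1074| = 3790
3790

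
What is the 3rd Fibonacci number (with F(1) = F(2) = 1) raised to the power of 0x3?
Convert the 3rd Fibonacci number (with F(1) = F(2) = 1) (Fibonacci index) → 1, 1, 2 → 2 (decimal)
Convert 0x3 (hexadecimal) → 3 (decimal)
Compute 2 ^ 3 = 8
8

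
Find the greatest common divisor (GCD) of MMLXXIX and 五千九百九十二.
Convert MMLXXIX (Roman numeral) → 1000 + 1000 + 50 + 10 + 10 + 9 = 2079 (decimal)
Convert 五千九百九十二 (Chinese numeral) → 5×1000 + 9×100 + 9×10 + 2 = 5992 (decimal)
Compute gcd(2079, 5992) = 7
7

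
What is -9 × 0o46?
Convert 0o46 (octal) → 4×8 + 6 = 38 (decimal)
Compute -9 × 38 = -342
-342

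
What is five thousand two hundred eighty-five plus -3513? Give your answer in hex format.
Convert five thousand two hundred eighty-five (English words) → 5×1000 + 2×100 + 85 = 5285 (decimal)
Compute 5285 + -3513 = 1772
Convert 1772 (decimal) → 1772 = 6×256 + 14×16 + 12 → 0x6EC (hexadecimal)
0x6EC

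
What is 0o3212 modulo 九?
Convert 0o3212 (octal) → 3×512 + 2×64 + 1×8 + 2 = 1674 (decimal)
Convert 九 (Chinese numeral) → 9 (decimal)
Compute 1674 mod 9 = 0
0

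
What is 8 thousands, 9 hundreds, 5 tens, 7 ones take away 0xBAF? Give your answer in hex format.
Convert 8 thousands, 9 hundreds, 5 tens, 7 ones (place-value notation) → 8×1000 + 9×100 + 5×10 + 7 = 8957 (decimal)
Convert 0xBAF (hexadecimal) → 11×256 + 10×16 + 15 = 2991 (decimal)
Compute 8957 - 2991 = 5966
Convert 5966 (decimal) → 5966 = 1×4096 + 7×256 + 4×16 + 14 → 0x174E (hexadecimal)
0x174E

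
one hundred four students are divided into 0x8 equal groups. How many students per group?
Convert one hundred four (English words) → 1×100 + 4 = 104 (decimal)
Convert 0x8 (hexadecimal) → 8 (decimal)
Compute 104 ÷ 8 = 13
13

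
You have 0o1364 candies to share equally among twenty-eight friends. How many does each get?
Convert 0o1364 (octal) → 1×512 + 3×64 + 6×8 + 4 = 756 (decimal)
Convert twenty-eight (English words) → 28 (decimal)
Compute 756 ÷ 28 = 27
27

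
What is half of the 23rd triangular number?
The 23rd triangular number = 23×24/2 = 276
Compute 276 ÷ 2 = 138
138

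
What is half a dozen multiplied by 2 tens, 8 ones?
Convert half a dozen (colloquial) → 6 (decimal)
Convert 2 tens, 8 ones (place-value notation) → 2×10 + 8 = 28 (decimal)
Compute 6 × 28 = 168
168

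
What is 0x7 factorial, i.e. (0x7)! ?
Convert 0x7 (hexadecimal) → 7 (decimal)
Compute 7! = 5040
5040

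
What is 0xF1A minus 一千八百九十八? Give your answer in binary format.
Convert 0xF1A (hexadecimal) → 15×256 + 1×16 + 10 = 3866 (decimal)
Convert 一千八百九十八 (Chinese numeral) → 1×1000 + 8×100 + 9×10 + 8 = 1898 (decimal)
Compute 3866 - 1898 = 1968
Convert 1968 (decimal) → 1968 = 1024 + 512 + 256 + 128 + 32 + 16 → 0b11110110000 (binary)
0b11110110000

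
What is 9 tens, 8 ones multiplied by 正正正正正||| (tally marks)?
Convert 9 tens, 8 ones (place-value notation) → 9×10 + 8 = 98 (decimal)
Convert 正正正正正||| (tally marks) → 5 + 5 + 5 + 5 + 5 + 3 = 28 (decimal)
Compute 98 × 28 = 2744
2744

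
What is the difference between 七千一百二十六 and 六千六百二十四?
Convert 七千一百二十六 (Chinese numeral) → 7×1000 + 1×100 + 2×10 + 6 = 7126 (decimal)
Convert 六千六百二十四 (Chinese numeral) → 6×1000 + 6×100 + 2×10 + 4 = 6624 (decimal)
Difference: |7126 - 6624| = 502
502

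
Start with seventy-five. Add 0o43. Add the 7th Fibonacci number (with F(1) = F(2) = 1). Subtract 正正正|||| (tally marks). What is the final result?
Convert seventy-five (English words) → 75 (decimal)
Start: 75
Convert 0o43 (octal) → 4×8 + 3 = 35 (decimal)
75 + 35 = 110
Convert the 7th Fibonacci number (with F(1) = F(2) = 1) (Fibonacci index) → 1, 1, 2, 3, 5, 8, 13 → 13 (decimal)
110 + 13 = 123
Convert 正正正|||| (tally marks) → 5 + 5 + 5 + 4 = 19 (decimal)
123 - 19 = 104
104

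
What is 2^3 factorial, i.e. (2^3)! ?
Convert 2^3 (power) → 8 (decimal)
Compute 8! = 40320
40320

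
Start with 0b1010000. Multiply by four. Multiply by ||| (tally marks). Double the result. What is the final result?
Convert 0b1010000 (binary) → 64 + 16 = 80 (decimal)
Start: 80
Convert four (English words) → 4 (decimal)
80 × 4 = 320
Convert ||| (tally marks) → 3 (decimal)
320 × 3 = 960
960 × 2 = 1920
1920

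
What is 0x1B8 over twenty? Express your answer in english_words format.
Convert 0x1B8 (hexadecimal) → 1×256 + 11×16 + 8 = 440 (decimal)
Convert twenty (English words) → 20 (decimal)
Compute 440 ÷ 20 = 22
Convert 22 (decimal) → twenty-two (English words)
twenty-two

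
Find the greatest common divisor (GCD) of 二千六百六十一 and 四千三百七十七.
Convert 二千六百六十一 (Chinese numeral) → 2×1000 + 6×100 + 6×10 + 1 = 2661 (decimal)
Convert 四千三百七十七 (Chinese numeral) → 4×1000 + 3×100 + 7×10 + 7 = 4377 (decimal)
Compute gcd(2661, 4377) = 3
3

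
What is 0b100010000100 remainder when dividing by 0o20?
Convert 0b100010000100 (binary) → 2048 + 128 + 4 = 2180 (decimal)
Convert 0o20 (octal) → 2×8 = 16 (decimal)
Compute 2180 mod 16 = 4
4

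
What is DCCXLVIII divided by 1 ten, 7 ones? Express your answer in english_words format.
Convert DCCXLVIII (Roman numeral) → 500 + 100 + 100 + 40 + 5 + 1 + 1 + 1 = 748 (decimal)
Convert 1 ten, 7 ones (place-value notation) → 1×10 + 7 = 17 (decimal)
Compute 748 ÷ 17 = 44
Convert 44 (decimal) → forty-four (English words)
forty-four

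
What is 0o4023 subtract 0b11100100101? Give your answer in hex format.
Convert 0o4023 (octal) → 4×512 + 2×8 + 3 = 2067 (decimal)
Convert 0b11100100101 (binary) → 1024 + 512 + 256 + 32 + 4 + 1 = 1829 (decimal)
Compute 2067 - 1829 = 238
Convert 238 (decimal) → 238 = 14×16 + 14 → 0xEE (hexadecimal)
0xEE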